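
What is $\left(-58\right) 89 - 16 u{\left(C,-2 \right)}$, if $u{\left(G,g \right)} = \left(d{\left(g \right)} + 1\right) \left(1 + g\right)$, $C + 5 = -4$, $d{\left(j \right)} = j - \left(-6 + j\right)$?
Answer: $-5050$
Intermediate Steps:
$d{\left(j \right)} = 6$
$C = -9$ ($C = -5 - 4 = -9$)
$u{\left(G,g \right)} = 7 + 7 g$ ($u{\left(G,g \right)} = \left(6 + 1\right) \left(1 + g\right) = 7 \left(1 + g\right) = 7 + 7 g$)
$\left(-58\right) 89 - 16 u{\left(C,-2 \right)} = \left(-58\right) 89 - 16 \left(7 + 7 \left(-2\right)\right) = -5162 - 16 \left(7 - 14\right) = -5162 - -112 = -5162 + 112 = -5050$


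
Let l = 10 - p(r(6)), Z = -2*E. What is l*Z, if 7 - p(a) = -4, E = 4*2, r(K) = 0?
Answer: 16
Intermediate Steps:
E = 8
p(a) = 11 (p(a) = 7 - 1*(-4) = 7 + 4 = 11)
Z = -16 (Z = -2*8 = -16)
l = -1 (l = 10 - 1*11 = 10 - 11 = -1)
l*Z = -1*(-16) = 16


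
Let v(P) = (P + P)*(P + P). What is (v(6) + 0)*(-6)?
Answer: -864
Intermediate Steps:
v(P) = 4*P² (v(P) = (2*P)*(2*P) = 4*P²)
(v(6) + 0)*(-6) = (4*6² + 0)*(-6) = (4*36 + 0)*(-6) = (144 + 0)*(-6) = 144*(-6) = -864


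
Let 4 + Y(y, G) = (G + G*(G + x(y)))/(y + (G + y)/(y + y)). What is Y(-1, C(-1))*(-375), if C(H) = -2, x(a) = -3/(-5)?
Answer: 900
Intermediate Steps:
x(a) = 3/5 (x(a) = -3*(-1/5) = 3/5)
Y(y, G) = -4 + (G + G*(3/5 + G))/(y + (G + y)/(2*y)) (Y(y, G) = -4 + (G + G*(G + 3/5))/(y + (G + y)/(y + y)) = -4 + (G + G*(3/5 + G))/(y + (G + y)/((2*y))) = -4 + (G + G*(3/5 + G))/(y + (G + y)*(1/(2*y))) = -4 + (G + G*(3/5 + G))/(y + (G + y)/(2*y)))
Y(-1, C(-1))*(-375) = ((-8*(-1)**2 - 4*(-2) - 4*(-1) + 2*(-1)*(-2)**2 + (16/5)*(-2)*(-1))/(-2 - 1 + 2*(-1)**2))*(-375) = ((-8*1 + 8 + 4 + 2*(-1)*4 + 32/5)/(-2 - 1 + 2*1))*(-375) = ((-8 + 8 + 4 - 8 + 32/5)/(-2 - 1 + 2))*(-375) = ((12/5)/(-1))*(-375) = -1*12/5*(-375) = -12/5*(-375) = 900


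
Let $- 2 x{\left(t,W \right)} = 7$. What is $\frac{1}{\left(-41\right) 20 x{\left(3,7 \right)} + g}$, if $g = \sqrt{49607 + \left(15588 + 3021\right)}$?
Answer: $\frac{1435}{4084342} - \frac{\sqrt{17054}}{4084342} \approx 0.00031937$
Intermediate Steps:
$x{\left(t,W \right)} = - \frac{7}{2}$ ($x{\left(t,W \right)} = \left(- \frac{1}{2}\right) 7 = - \frac{7}{2}$)
$g = 2 \sqrt{17054}$ ($g = \sqrt{49607 + 18609} = \sqrt{68216} = 2 \sqrt{17054} \approx 261.18$)
$\frac{1}{\left(-41\right) 20 x{\left(3,7 \right)} + g} = \frac{1}{\left(-41\right) 20 \left(- \frac{7}{2}\right) + 2 \sqrt{17054}} = \frac{1}{\left(-820\right) \left(- \frac{7}{2}\right) + 2 \sqrt{17054}} = \frac{1}{2870 + 2 \sqrt{17054}}$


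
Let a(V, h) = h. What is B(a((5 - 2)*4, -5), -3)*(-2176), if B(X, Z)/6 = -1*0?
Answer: 0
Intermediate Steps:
B(X, Z) = 0 (B(X, Z) = 6*(-1*0) = 6*0 = 0)
B(a((5 - 2)*4, -5), -3)*(-2176) = 0*(-2176) = 0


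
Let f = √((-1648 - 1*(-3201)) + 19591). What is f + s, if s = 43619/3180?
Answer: 823/60 + 2*√5286 ≈ 159.13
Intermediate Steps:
s = 823/60 (s = 43619*(1/3180) = 823/60 ≈ 13.717)
f = 2*√5286 (f = √((-1648 + 3201) + 19591) = √(1553 + 19591) = √21144 = 2*√5286 ≈ 145.41)
f + s = 2*√5286 + 823/60 = 823/60 + 2*√5286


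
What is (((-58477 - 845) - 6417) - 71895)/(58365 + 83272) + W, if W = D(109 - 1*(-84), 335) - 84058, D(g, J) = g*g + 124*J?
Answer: -746422987/141637 ≈ -5270.0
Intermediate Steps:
D(g, J) = g² + 124*J
W = -5269 (W = ((109 - 1*(-84))² + 124*335) - 84058 = ((109 + 84)² + 41540) - 84058 = (193² + 41540) - 84058 = (37249 + 41540) - 84058 = 78789 - 84058 = -5269)
(((-58477 - 845) - 6417) - 71895)/(58365 + 83272) + W = (((-58477 - 845) - 6417) - 71895)/(58365 + 83272) - 5269 = ((-59322 - 6417) - 71895)/141637 - 5269 = (-65739 - 71895)*(1/141637) - 5269 = -137634*1/141637 - 5269 = -137634/141637 - 5269 = -746422987/141637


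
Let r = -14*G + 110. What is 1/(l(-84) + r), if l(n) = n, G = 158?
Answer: -1/2186 ≈ -0.00045746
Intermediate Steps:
r = -2102 (r = -14*158 + 110 = -2212 + 110 = -2102)
1/(l(-84) + r) = 1/(-84 - 2102) = 1/(-2186) = -1/2186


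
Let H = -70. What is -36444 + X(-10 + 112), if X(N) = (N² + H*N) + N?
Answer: -33078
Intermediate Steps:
X(N) = N² - 69*N (X(N) = (N² - 70*N) + N = N² - 69*N)
-36444 + X(-10 + 112) = -36444 + (-10 + 112)*(-69 + (-10 + 112)) = -36444 + 102*(-69 + 102) = -36444 + 102*33 = -36444 + 3366 = -33078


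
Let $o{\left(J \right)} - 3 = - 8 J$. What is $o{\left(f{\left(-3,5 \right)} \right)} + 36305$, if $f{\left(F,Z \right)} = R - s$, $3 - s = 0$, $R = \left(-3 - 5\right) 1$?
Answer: $36396$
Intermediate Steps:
$R = -8$ ($R = \left(-8\right) 1 = -8$)
$s = 3$ ($s = 3 - 0 = 3 + 0 = 3$)
$f{\left(F,Z \right)} = -11$ ($f{\left(F,Z \right)} = -8 - 3 = -11$)
$o{\left(J \right)} = 3 - 8 J$
$o{\left(f{\left(-3,5 \right)} \right)} + 36305 = \left(3 - -88\right) + 36305 = \left(3 + 88\right) + 36305 = 91 + 36305 = 36396$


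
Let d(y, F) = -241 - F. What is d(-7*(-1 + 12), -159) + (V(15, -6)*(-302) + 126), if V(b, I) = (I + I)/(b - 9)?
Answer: 648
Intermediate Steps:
V(b, I) = 2*I/(-9 + b) (V(b, I) = (2*I)/(-9 + b) = 2*I/(-9 + b))
d(-7*(-1 + 12), -159) + (V(15, -6)*(-302) + 126) = (-241 - 1*(-159)) + ((2*(-6)/(-9 + 15))*(-302) + 126) = (-241 + 159) + ((2*(-6)/6)*(-302) + 126) = -82 + ((2*(-6)*(⅙))*(-302) + 126) = -82 + (-2*(-302) + 126) = -82 + (604 + 126) = -82 + 730 = 648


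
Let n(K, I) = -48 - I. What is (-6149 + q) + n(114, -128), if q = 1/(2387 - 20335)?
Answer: -108926413/17948 ≈ -6069.0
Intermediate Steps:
q = -1/17948 (q = 1/(-17948) = -1/17948 ≈ -5.5716e-5)
(-6149 + q) + n(114, -128) = (-6149 - 1/17948) + (-48 - 1*(-128)) = -110362253/17948 + (-48 + 128) = -110362253/17948 + 80 = -108926413/17948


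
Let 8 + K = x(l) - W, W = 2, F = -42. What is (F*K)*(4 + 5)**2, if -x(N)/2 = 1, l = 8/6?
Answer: 40824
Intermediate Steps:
l = 4/3 (l = 8*(1/6) = 4/3 ≈ 1.3333)
x(N) = -2 (x(N) = -2*1 = -2)
K = -12 (K = -8 + (-2 - 1*2) = -8 + (-2 - 2) = -8 - 4 = -12)
(F*K)*(4 + 5)**2 = (-42*(-12))*(4 + 5)**2 = 504*9**2 = 504*81 = 40824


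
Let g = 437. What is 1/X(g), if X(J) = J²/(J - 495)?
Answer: -58/190969 ≈ -0.00030371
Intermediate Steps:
X(J) = J²/(-495 + J)
1/X(g) = 1/(437²/(-495 + 437)) = 1/(190969/(-58)) = 1/(190969*(-1/58)) = 1/(-190969/58) = -58/190969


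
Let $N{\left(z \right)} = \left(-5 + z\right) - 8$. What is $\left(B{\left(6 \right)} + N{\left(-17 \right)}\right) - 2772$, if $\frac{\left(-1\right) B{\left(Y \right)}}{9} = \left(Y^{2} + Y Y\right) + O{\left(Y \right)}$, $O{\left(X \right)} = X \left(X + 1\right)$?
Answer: $-3828$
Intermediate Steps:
$O{\left(X \right)} = X \left(1 + X\right)$
$B{\left(Y \right)} = - 18 Y^{2} - 9 Y \left(1 + Y\right)$ ($B{\left(Y \right)} = - 9 \left(\left(Y^{2} + Y Y\right) + Y \left(1 + Y\right)\right) = - 9 \left(\left(Y^{2} + Y^{2}\right) + Y \left(1 + Y\right)\right) = - 9 \left(2 Y^{2} + Y \left(1 + Y\right)\right) = - 18 Y^{2} - 9 Y \left(1 + Y\right)$)
$N{\left(z \right)} = -13 + z$
$\left(B{\left(6 \right)} + N{\left(-17 \right)}\right) - 2772 = \left(9 \cdot 6 \left(-1 - 18\right) - 30\right) - 2772 = \left(9 \cdot 6 \left(-19\right) - 30\right) - 2772 = \left(-1026 - 30\right) - 2772 = -1056 - 2772 = -3828$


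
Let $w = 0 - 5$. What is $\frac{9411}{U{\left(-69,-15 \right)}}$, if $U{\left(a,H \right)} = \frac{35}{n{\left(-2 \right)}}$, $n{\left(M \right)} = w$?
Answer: $- \frac{9411}{7} \approx -1344.4$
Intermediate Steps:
$w = -5$
$n{\left(M \right)} = -5$
$U{\left(a,H \right)} = -7$ ($U{\left(a,H \right)} = \frac{35}{-5} = 35 \left(- \frac{1}{5}\right) = -7$)
$\frac{9411}{U{\left(-69,-15 \right)}} = \frac{9411}{-7} = 9411 \left(- \frac{1}{7}\right) = - \frac{9411}{7}$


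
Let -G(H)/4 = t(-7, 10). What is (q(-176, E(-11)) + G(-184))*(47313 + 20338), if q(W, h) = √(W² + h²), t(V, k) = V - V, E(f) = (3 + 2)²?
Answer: 67651*√31601 ≈ 1.2026e+7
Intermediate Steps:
E(f) = 25 (E(f) = 5² = 25)
t(V, k) = 0
G(H) = 0 (G(H) = -4*0 = 0)
(q(-176, E(-11)) + G(-184))*(47313 + 20338) = (√((-176)² + 25²) + 0)*(47313 + 20338) = (√(30976 + 625) + 0)*67651 = (√31601 + 0)*67651 = √31601*67651 = 67651*√31601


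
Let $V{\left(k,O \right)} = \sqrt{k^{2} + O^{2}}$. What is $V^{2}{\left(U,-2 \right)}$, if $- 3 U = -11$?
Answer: $\frac{157}{9} \approx 17.444$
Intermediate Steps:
$U = \frac{11}{3}$ ($U = \left(- \frac{1}{3}\right) \left(-11\right) = \frac{11}{3} \approx 3.6667$)
$V{\left(k,O \right)} = \sqrt{O^{2} + k^{2}}$
$V^{2}{\left(U,-2 \right)} = \left(\sqrt{\left(-2\right)^{2} + \left(\frac{11}{3}\right)^{2}}\right)^{2} = \left(\sqrt{4 + \frac{121}{9}}\right)^{2} = \left(\sqrt{\frac{157}{9}}\right)^{2} = \left(\frac{\sqrt{157}}{3}\right)^{2} = \frac{157}{9}$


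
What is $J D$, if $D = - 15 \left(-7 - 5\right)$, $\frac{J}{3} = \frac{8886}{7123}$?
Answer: $\frac{4798440}{7123} \approx 673.65$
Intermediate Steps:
$J = \frac{26658}{7123}$ ($J = 3 \cdot \frac{8886}{7123} = \frac{26658}{7123} \approx 3.7425$)
$D = 180$ ($D = \left(-15\right) \left(-12\right) = 180$)
$J D = \frac{26658}{7123} \cdot 180 = \frac{4798440}{7123}$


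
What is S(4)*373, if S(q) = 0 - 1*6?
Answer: -2238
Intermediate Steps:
S(q) = -6 (S(q) = 0 - 6 = -6)
S(4)*373 = -6*373 = -2238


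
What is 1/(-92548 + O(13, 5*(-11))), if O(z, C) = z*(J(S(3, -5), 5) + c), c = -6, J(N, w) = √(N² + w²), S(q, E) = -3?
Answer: -46313/4289785065 - 13*√34/8579570130 ≈ -1.0805e-5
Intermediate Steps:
O(z, C) = z*(-6 + √34) (O(z, C) = z*(√((-3)² + 5²) - 6) = z*(√(9 + 25) - 6) = z*(√34 - 6) = z*(-6 + √34))
1/(-92548 + O(13, 5*(-11))) = 1/(-92548 + 13*(-6 + √34)) = 1/(-92548 + (-78 + 13*√34)) = 1/(-92626 + 13*√34)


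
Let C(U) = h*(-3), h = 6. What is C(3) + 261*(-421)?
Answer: -109899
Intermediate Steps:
C(U) = -18 (C(U) = 6*(-3) = -18)
C(3) + 261*(-421) = -18 + 261*(-421) = -18 - 109881 = -109899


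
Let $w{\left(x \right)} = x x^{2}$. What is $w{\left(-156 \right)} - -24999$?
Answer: $-3771417$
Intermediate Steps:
$w{\left(x \right)} = x^{3}$
$w{\left(-156 \right)} - -24999 = \left(-156\right)^{3} - -24999 = -3796416 + 24999 = -3771417$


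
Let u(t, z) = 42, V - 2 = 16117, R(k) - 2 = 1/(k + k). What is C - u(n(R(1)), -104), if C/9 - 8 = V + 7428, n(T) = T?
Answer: 211953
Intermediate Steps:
R(k) = 2 + 1/(2*k) (R(k) = 2 + 1/(k + k) = 2 + 1/(2*k))
V = 16119 (V = 2 + 16117 = 16119)
C = 211995 (C = 72 + 9*(16119 + 7428) = 72 + 9*23547 = 72 + 211923 = 211995)
C - u(n(R(1)), -104) = 211995 - 1*42 = 211995 - 42 = 211953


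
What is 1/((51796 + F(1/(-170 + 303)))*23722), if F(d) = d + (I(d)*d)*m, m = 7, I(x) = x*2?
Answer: 361/443562472198 ≈ 8.1387e-10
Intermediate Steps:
I(x) = 2*x
F(d) = d + 14*d² (F(d) = d + ((2*d)*d)*7 = d + (2*d²)*7 = d + 14*d²)
1/((51796 + F(1/(-170 + 303)))*23722) = 1/((51796 + (1 + 14/(-170 + 303))/(-170 + 303))*23722) = (1/23722)/(51796 + (1 + 14/133)/133) = (1/23722)/(51796 + (1 + 14*(1/133))/133) = (1/23722)/(51796 + (1 + 2/19)/133) = (1/23722)/(51796 + (1/133)*(21/19)) = (1/23722)/(51796 + 3/361) = (1/23722)/(18698359/361) = (361/18698359)*(1/23722) = 361/443562472198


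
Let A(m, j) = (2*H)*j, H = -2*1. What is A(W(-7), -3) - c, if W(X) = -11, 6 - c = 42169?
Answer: 42175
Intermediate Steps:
c = -42163 (c = 6 - 1*42169 = 6 - 42169 = -42163)
H = -2
A(m, j) = -4*j (A(m, j) = (2*(-2))*j = -4*j)
A(W(-7), -3) - c = -4*(-3) - 1*(-42163) = 12 + 42163 = 42175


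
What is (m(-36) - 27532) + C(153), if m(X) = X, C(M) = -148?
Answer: -27716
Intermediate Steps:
(m(-36) - 27532) + C(153) = (-36 - 27532) - 148 = -27568 - 148 = -27716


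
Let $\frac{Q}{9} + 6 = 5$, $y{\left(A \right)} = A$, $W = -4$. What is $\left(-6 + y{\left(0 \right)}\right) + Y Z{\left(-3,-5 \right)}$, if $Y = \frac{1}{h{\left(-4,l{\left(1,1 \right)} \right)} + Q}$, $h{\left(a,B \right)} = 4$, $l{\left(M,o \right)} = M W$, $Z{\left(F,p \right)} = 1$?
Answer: $- \frac{31}{5} \approx -6.2$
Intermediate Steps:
$Q = -9$ ($Q = -54 + 9 \cdot 5 = -54 + 45 = -9$)
$l{\left(M,o \right)} = - 4 M$ ($l{\left(M,o \right)} = M \left(-4\right) = - 4 M$)
$Y = - \frac{1}{5}$ ($Y = \frac{1}{4 - 9} = \frac{1}{-5} = - \frac{1}{5} \approx -0.2$)
$\left(-6 + y{\left(0 \right)}\right) + Y Z{\left(-3,-5 \right)} = \left(-6 + 0\right) - \frac{1}{5} = -6 - \frac{1}{5} = - \frac{31}{5}$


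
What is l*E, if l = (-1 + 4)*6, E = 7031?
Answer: 126558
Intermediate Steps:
l = 18 (l = 3*6 = 18)
l*E = 18*7031 = 126558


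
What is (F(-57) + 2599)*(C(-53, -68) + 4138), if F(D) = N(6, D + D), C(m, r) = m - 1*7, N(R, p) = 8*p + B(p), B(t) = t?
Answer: 6414694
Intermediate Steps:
N(R, p) = 9*p (N(R, p) = 8*p + p = 9*p)
C(m, r) = -7 + m (C(m, r) = m - 7 = -7 + m)
F(D) = 18*D (F(D) = 9*(D + D) = 9*(2*D) = 18*D)
(F(-57) + 2599)*(C(-53, -68) + 4138) = (18*(-57) + 2599)*((-7 - 53) + 4138) = (-1026 + 2599)*(-60 + 4138) = 1573*4078 = 6414694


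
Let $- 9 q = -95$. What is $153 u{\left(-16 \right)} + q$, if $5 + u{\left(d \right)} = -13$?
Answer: $- \frac{24691}{9} \approx -2743.4$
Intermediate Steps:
$q = \frac{95}{9}$ ($q = \left(- \frac{1}{9}\right) \left(-95\right) = \frac{95}{9} \approx 10.556$)
$u{\left(d \right)} = -18$ ($u{\left(d \right)} = -5 - 13 = -18$)
$153 u{\left(-16 \right)} + q = 153 \left(-18\right) + \frac{95}{9} = -2754 + \frac{95}{9} = - \frac{24691}{9}$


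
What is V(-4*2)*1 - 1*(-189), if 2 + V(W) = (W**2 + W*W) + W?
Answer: 307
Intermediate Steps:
V(W) = -2 + W + 2*W**2 (V(W) = -2 + ((W**2 + W*W) + W) = -2 + ((W**2 + W**2) + W) = -2 + (2*W**2 + W) = -2 + (W + 2*W**2) = -2 + W + 2*W**2)
V(-4*2)*1 - 1*(-189) = (-2 - 4*2 + 2*(-4*2)**2)*1 - 1*(-189) = (-2 - 8 + 2*(-8)**2)*1 + 189 = (-2 - 8 + 2*64)*1 + 189 = (-2 - 8 + 128)*1 + 189 = 118*1 + 189 = 118 + 189 = 307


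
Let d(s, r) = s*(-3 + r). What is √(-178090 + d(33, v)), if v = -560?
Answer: I*√196669 ≈ 443.47*I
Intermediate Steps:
√(-178090 + d(33, v)) = √(-178090 + 33*(-3 - 560)) = √(-178090 + 33*(-563)) = √(-178090 - 18579) = √(-196669) = I*√196669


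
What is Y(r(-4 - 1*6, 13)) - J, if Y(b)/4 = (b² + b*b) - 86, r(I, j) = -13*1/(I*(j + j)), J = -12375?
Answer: 601551/50 ≈ 12031.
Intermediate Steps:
r(I, j) = -13/(2*I*j) (r(I, j) = -13*1/(2*I*j) = -13/(2*I*j))
Y(b) = -344 + 8*b² (Y(b) = 4*((b² + b*b) - 86) = 4*((b² + b²) - 86) = 4*(2*b² - 86) = 4*(-86 + 2*b²) = -344 + 8*b²)
Y(r(-4 - 1*6, 13)) - J = (-344 + 8*(-13/2/(-4 - 1*6*13))²) - 1*(-12375) = (-344 + 8*(-13/2*1/13/(-4 - 6))²) + 12375 = (-344 + 8*(-13/2*1/13/(-10))²) + 12375 = (-344 + 8*(-13/2*(-⅒)*1/13)²) + 12375 = (-344 + 8*(1/20)²) + 12375 = (-344 + 8*(1/400)) + 12375 = (-344 + 1/50) + 12375 = -17199/50 + 12375 = 601551/50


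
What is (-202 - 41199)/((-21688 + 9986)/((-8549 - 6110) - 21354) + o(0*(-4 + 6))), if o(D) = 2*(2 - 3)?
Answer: 1490974213/60324 ≈ 24716.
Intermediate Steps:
o(D) = -2 (o(D) = 2*(-1) = -2)
(-202 - 41199)/((-21688 + 9986)/((-8549 - 6110) - 21354) + o(0*(-4 + 6))) = (-202 - 41199)/((-21688 + 9986)/((-8549 - 6110) - 21354) - 2) = -41401/(-11702/(-14659 - 21354) - 2) = -41401/(-11702/(-36013) - 2) = -41401/(-11702*(-1/36013) - 2) = -41401/(11702/36013 - 2) = -41401/(-60324/36013) = -41401*(-36013/60324) = 1490974213/60324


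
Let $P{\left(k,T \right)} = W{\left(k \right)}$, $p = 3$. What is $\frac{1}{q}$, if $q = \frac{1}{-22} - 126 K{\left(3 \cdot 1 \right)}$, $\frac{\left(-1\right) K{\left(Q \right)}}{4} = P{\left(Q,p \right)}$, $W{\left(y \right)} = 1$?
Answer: $\frac{22}{11087} \approx 0.0019843$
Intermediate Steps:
$P{\left(k,T \right)} = 1$
$K{\left(Q \right)} = -4$ ($K{\left(Q \right)} = \left(-4\right) 1 = -4$)
$q = \frac{11087}{22}$ ($q = \frac{1}{-22} - -504 = - \frac{1}{22} + 504 = \frac{11087}{22} \approx 503.95$)
$\frac{1}{q} = \frac{1}{\frac{11087}{22}} = \frac{22}{11087}$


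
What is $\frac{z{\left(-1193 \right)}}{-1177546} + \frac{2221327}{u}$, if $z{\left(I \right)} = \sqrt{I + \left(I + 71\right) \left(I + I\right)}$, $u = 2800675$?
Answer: $\frac{2221327}{2800675} - \frac{\sqrt{2675899}}{1177546} \approx 0.79175$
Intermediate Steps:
$z{\left(I \right)} = \sqrt{I + 2 I \left(71 + I\right)}$ ($z{\left(I \right)} = \sqrt{I + \left(71 + I\right) 2 I} = \sqrt{I + 2 I \left(71 + I\right)}$)
$\frac{z{\left(-1193 \right)}}{-1177546} + \frac{2221327}{u} = \frac{\sqrt{- 1193 \left(143 + 2 \left(-1193\right)\right)}}{-1177546} + \frac{2221327}{2800675} = \sqrt{- 1193 \left(143 - 2386\right)} \left(- \frac{1}{1177546}\right) + 2221327 \cdot \frac{1}{2800675} = \sqrt{\left(-1193\right) \left(-2243\right)} \left(- \frac{1}{1177546}\right) + \frac{2221327}{2800675} = \sqrt{2675899} \left(- \frac{1}{1177546}\right) + \frac{2221327}{2800675} = - \frac{\sqrt{2675899}}{1177546} + \frac{2221327}{2800675} = \frac{2221327}{2800675} - \frac{\sqrt{2675899}}{1177546}$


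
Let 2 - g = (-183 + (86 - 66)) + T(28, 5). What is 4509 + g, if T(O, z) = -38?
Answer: 4712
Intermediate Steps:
g = 203 (g = 2 - ((-183 + (86 - 66)) - 38) = 2 - ((-183 + 20) - 38) = 2 - (-163 - 38) = 2 - 1*(-201) = 2 + 201 = 203)
4509 + g = 4509 + 203 = 4712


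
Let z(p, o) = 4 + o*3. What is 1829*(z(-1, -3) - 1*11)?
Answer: -29264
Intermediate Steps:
z(p, o) = 4 + 3*o
1829*(z(-1, -3) - 1*11) = 1829*((4 + 3*(-3)) - 1*11) = 1829*((4 - 9) - 11) = 1829*(-5 - 11) = 1829*(-16) = -29264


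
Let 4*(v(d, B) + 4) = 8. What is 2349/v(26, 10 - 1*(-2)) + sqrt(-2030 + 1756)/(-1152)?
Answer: -2349/2 - I*sqrt(274)/1152 ≈ -1174.5 - 0.014369*I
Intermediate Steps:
v(d, B) = -2 (v(d, B) = -4 + (1/4)*8 = -4 + 2 = -2)
2349/v(26, 10 - 1*(-2)) + sqrt(-2030 + 1756)/(-1152) = 2349/(-2) + sqrt(-2030 + 1756)/(-1152) = 2349*(-1/2) + sqrt(-274)*(-1/1152) = -2349/2 + (I*sqrt(274))*(-1/1152) = -2349/2 - I*sqrt(274)/1152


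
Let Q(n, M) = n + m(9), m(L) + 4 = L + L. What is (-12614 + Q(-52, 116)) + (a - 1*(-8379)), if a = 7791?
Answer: 3518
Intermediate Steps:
m(L) = -4 + 2*L (m(L) = -4 + (L + L) = -4 + 2*L)
Q(n, M) = 14 + n (Q(n, M) = n + (-4 + 2*9) = n + (-4 + 18) = n + 14 = 14 + n)
(-12614 + Q(-52, 116)) + (a - 1*(-8379)) = (-12614 + (14 - 52)) + (7791 - 1*(-8379)) = (-12614 - 38) + (7791 + 8379) = -12652 + 16170 = 3518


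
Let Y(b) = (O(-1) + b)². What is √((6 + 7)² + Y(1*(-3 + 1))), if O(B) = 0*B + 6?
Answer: √185 ≈ 13.601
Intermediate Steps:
O(B) = 6 (O(B) = 0 + 6 = 6)
Y(b) = (6 + b)²
√((6 + 7)² + Y(1*(-3 + 1))) = √((6 + 7)² + (6 + 1*(-3 + 1))²) = √(13² + (6 + 1*(-2))²) = √(169 + (6 - 2)²) = √(169 + 4²) = √(169 + 16) = √185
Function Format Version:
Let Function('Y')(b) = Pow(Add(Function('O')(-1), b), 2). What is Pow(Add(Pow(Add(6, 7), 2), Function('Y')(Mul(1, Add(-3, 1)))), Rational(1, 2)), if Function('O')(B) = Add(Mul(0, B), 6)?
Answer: Pow(185, Rational(1, 2)) ≈ 13.601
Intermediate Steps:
Function('O')(B) = 6 (Function('O')(B) = Add(0, 6) = 6)
Function('Y')(b) = Pow(Add(6, b), 2)
Pow(Add(Pow(Add(6, 7), 2), Function('Y')(Mul(1, Add(-3, 1)))), Rational(1, 2)) = Pow(Add(Pow(Add(6, 7), 2), Pow(Add(6, Mul(1, Add(-3, 1))), 2)), Rational(1, 2)) = Pow(Add(Pow(13, 2), Pow(Add(6, Mul(1, -2)), 2)), Rational(1, 2)) = Pow(Add(169, Pow(Add(6, -2), 2)), Rational(1, 2)) = Pow(Add(169, Pow(4, 2)), Rational(1, 2)) = Pow(Add(169, 16), Rational(1, 2)) = Pow(185, Rational(1, 2))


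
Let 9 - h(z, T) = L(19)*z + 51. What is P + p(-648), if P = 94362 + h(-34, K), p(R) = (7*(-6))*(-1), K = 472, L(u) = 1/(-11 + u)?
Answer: 377465/4 ≈ 94366.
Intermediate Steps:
h(z, T) = -42 - z/8 (h(z, T) = 9 - (z/(-11 + 19) + 51) = 9 - (z/8 + 51) = 9 - (51 + z/8) = 9 + (-51 - z/8) = -42 - z/8)
p(R) = 42 (p(R) = -42*(-1) = 42)
P = 377297/4 (P = 94362 + (-42 - 1/8*(-34)) = 94362 + (-42 + 17/4) = 94362 - 151/4 = 377297/4 ≈ 94324.)
P + p(-648) = 377297/4 + 42 = 377465/4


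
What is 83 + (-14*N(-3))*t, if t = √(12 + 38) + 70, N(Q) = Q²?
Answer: -8737 - 630*√2 ≈ -9628.0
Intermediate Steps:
t = 70 + 5*√2 (t = √50 + 70 = 5*√2 + 70 = 70 + 5*√2 ≈ 77.071)
83 + (-14*N(-3))*t = 83 + (-14*(-3)²)*(70 + 5*√2) = 83 + (-14*9)*(70 + 5*√2) = 83 - 126*(70 + 5*√2) = 83 + (-8820 - 630*√2) = -8737 - 630*√2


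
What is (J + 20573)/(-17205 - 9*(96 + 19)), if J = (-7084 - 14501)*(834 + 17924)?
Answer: 404870857/18240 ≈ 22197.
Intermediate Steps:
J = -404891430 (J = -21585*18758 = -404891430)
(J + 20573)/(-17205 - 9*(96 + 19)) = (-404891430 + 20573)/(-17205 - 9*(96 + 19)) = -404870857/(-17205 - 9*115) = -404870857/(-17205 - 1035) = -404870857/(-18240) = -404870857*(-1/18240) = 404870857/18240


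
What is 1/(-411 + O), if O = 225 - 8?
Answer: -1/194 ≈ -0.0051546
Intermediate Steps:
O = 217
1/(-411 + O) = 1/(-411 + 217) = 1/(-194) = -1/194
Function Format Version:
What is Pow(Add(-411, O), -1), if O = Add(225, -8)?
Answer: Rational(-1, 194) ≈ -0.0051546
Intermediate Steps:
O = 217
Pow(Add(-411, O), -1) = Pow(Add(-411, 217), -1) = Pow(-194, -1) = Rational(-1, 194)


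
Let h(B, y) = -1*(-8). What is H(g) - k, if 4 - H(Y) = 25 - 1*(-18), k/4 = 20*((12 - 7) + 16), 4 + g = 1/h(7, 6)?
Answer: -1719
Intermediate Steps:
h(B, y) = 8
g = -31/8 (g = -4 + 1/8 = -31/8 ≈ -3.8750)
k = 1680 (k = 4*(20*((12 - 7) + 16)) = 4*(20*(5 + 16)) = 4*(20*21) = 4*420 = 1680)
H(Y) = -39 (H(Y) = 4 - (25 - 1*(-18)) = 4 - (25 + 18) = 4 - 1*43 = 4 - 43 = -39)
H(g) - k = -39 - 1*1680 = -39 - 1680 = -1719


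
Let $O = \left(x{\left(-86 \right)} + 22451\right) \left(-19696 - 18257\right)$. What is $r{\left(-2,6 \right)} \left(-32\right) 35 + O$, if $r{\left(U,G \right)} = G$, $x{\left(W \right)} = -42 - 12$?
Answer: $-850040061$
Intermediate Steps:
$x{\left(W \right)} = -54$
$O = -850033341$ ($O = \left(-54 + 22451\right) \left(-19696 - 18257\right) = 22397 \left(-37953\right) = -850033341$)
$r{\left(-2,6 \right)} \left(-32\right) 35 + O = 6 \left(-32\right) 35 - 850033341 = \left(-192\right) 35 - 850033341 = -6720 - 850033341 = -850040061$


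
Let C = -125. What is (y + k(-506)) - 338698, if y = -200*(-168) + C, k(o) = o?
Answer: -305729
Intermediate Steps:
y = 33475 (y = -200*(-168) - 125 = 33600 - 125 = 33475)
(y + k(-506)) - 338698 = (33475 - 506) - 338698 = 32969 - 338698 = -305729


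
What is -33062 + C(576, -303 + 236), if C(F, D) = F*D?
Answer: -71654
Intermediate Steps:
C(F, D) = D*F
-33062 + C(576, -303 + 236) = -33062 + (-303 + 236)*576 = -33062 - 67*576 = -33062 - 38592 = -71654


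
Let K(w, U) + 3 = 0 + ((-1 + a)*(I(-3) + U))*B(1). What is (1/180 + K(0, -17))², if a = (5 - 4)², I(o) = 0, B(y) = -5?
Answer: 290521/32400 ≈ 8.9667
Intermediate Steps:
a = 1 (a = 1² = 1)
K(w, U) = -3 (K(w, U) = -3 + (0 + ((-1 + 1)*(0 + U))*(-5)) = -3 + (0 + (0*U)*(-5)) = -3 + (0 + 0*(-5)) = -3 + (0 + 0) = -3 + 0 = -3)
(1/180 + K(0, -17))² = (1/180 - 3)² = (-539/180)² = 290521/32400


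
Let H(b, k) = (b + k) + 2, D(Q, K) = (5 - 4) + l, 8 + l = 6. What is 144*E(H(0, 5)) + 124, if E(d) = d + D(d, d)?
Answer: 988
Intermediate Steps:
l = -2 (l = -8 + 6 = -2)
D(Q, K) = -1 (D(Q, K) = (5 - 4) - 2 = 1 - 2 = -1)
H(b, k) = 2 + b + k
E(d) = -1 + d (E(d) = d - 1 = -1 + d)
144*E(H(0, 5)) + 124 = 144*(-1 + (2 + 0 + 5)) + 124 = 144*(-1 + 7) + 124 = 144*6 + 124 = 864 + 124 = 988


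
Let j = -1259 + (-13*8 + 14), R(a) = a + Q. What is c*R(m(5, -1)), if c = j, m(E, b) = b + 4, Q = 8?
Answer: -14839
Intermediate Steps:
m(E, b) = 4 + b
R(a) = 8 + a (R(a) = a + 8 = 8 + a)
j = -1349 (j = -1259 + (-104 + 14) = -1259 - 90 = -1349)
c = -1349
c*R(m(5, -1)) = -1349*(8 + (4 - 1)) = -1349*(8 + 3) = -1349*11 = -14839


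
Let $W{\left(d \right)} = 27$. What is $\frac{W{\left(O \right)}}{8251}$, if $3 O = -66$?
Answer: $\frac{27}{8251} \approx 0.0032723$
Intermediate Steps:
$O = -22$ ($O = \frac{1}{3} \left(-66\right) = -22$)
$\frac{W{\left(O \right)}}{8251} = \frac{27}{8251}$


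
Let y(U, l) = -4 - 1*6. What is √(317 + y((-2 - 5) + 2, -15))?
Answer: √307 ≈ 17.521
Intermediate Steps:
y(U, l) = -10 (y(U, l) = -4 - 6 = -10)
√(317 + y((-2 - 5) + 2, -15)) = √(317 - 10) = √307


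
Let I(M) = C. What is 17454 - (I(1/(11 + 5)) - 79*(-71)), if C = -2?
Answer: 11847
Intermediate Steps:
I(M) = -2
17454 - (I(1/(11 + 5)) - 79*(-71)) = 17454 - (-2 - 79*(-71)) = 17454 - (-2 + 5609) = 17454 - 1*5607 = 17454 - 5607 = 11847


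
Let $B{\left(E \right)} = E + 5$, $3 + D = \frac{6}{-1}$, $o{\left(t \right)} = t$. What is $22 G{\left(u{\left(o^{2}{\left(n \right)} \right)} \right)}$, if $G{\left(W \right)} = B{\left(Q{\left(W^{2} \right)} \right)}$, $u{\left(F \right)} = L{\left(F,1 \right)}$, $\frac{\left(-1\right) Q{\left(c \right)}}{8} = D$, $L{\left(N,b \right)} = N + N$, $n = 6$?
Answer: $1694$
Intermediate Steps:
$L{\left(N,b \right)} = 2 N$
$D = -9$ ($D = -3 + \frac{6}{-1} = -3 + 6 \left(-1\right) = -3 - 6 = -9$)
$Q{\left(c \right)} = 72$ ($Q{\left(c \right)} = \left(-8\right) \left(-9\right) = 72$)
$u{\left(F \right)} = 2 F$
$B{\left(E \right)} = 5 + E$
$G{\left(W \right)} = 77$ ($G{\left(W \right)} = 5 + 72 = 77$)
$22 G{\left(u{\left(o^{2}{\left(n \right)} \right)} \right)} = 22 \cdot 77 = 1694$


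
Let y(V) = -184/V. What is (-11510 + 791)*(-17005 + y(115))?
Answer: 911468727/5 ≈ 1.8229e+8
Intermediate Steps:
(-11510 + 791)*(-17005 + y(115)) = (-11510 + 791)*(-17005 - 184/115) = -10719*(-17005 - 184*1/115) = -10719*(-17005 - 8/5) = -10719*(-85033/5) = 911468727/5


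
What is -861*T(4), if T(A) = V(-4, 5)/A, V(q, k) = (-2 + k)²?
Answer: -7749/4 ≈ -1937.3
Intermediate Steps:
T(A) = 9/A (T(A) = (-2 + 5)²/A = 3²/A = 9/A)
-861*T(4) = -7749/4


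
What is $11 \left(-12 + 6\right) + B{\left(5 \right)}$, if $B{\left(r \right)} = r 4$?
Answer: $-46$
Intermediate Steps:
$B{\left(r \right)} = 4 r$
$11 \left(-12 + 6\right) + B{\left(5 \right)} = 11 \left(-12 + 6\right) + 4 \cdot 5 = 11 \left(-6\right) + 20 = -66 + 20 = -46$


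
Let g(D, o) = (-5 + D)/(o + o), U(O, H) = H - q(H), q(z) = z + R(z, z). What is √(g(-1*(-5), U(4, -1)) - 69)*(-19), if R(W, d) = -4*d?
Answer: -19*I*√69 ≈ -157.83*I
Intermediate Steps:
q(z) = -3*z (q(z) = z - 4*z = -3*z)
U(O, H) = 4*H (U(O, H) = H - (-3)*H = H + 3*H = 4*H)
g(D, o) = (-5 + D)/(2*o) (g(D, o) = (-5 + D)/((2*o)) = (-5 + D)*(1/(2*o)) = (-5 + D)/(2*o))
√(g(-1*(-5), U(4, -1)) - 69)*(-19) = √((-5 - 1*(-5))/(2*((4*(-1)))) - 69)*(-19) = √((½)*(-5 + 5)/(-4) - 69)*(-19) = √((½)*(-¼)*0 - 69)*(-19) = √(0 - 69)*(-19) = √(-69)*(-19) = (I*√69)*(-19) = -19*I*√69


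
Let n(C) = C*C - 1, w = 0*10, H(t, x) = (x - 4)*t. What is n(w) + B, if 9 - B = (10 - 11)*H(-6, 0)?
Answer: 32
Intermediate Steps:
H(t, x) = t*(-4 + x) (H(t, x) = (-4 + x)*t = t*(-4 + x))
w = 0
n(C) = -1 + C² (n(C) = C² - 1 = -1 + C²)
B = 33 (B = 9 - (10 - 11)*(-6*(-4 + 0)) = 9 - (-1)*(-6*(-4)) = 9 - (-1)*24 = 9 - 1*(-24) = 9 + 24 = 33)
n(w) + B = (-1 + 0²) + 33 = (-1 + 0) + 33 = -1 + 33 = 32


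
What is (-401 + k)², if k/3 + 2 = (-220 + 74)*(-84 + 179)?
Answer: 1765428289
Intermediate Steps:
k = -41616 (k = -6 + 3*((-220 + 74)*(-84 + 179)) = -6 + 3*(-146*95) = -6 + 3*(-13870) = -6 - 41610 = -41616)
(-401 + k)² = (-401 - 41616)² = (-42017)² = 1765428289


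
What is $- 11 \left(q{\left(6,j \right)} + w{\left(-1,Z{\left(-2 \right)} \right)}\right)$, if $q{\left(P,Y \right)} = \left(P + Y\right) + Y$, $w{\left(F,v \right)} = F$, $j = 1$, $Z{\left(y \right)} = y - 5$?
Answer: $-77$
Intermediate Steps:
$Z{\left(y \right)} = -5 + y$ ($Z{\left(y \right)} = y - 5 = -5 + y$)
$q{\left(P,Y \right)} = P + 2 Y$
$- 11 \left(q{\left(6,j \right)} + w{\left(-1,Z{\left(-2 \right)} \right)}\right) = - 11 \left(\left(6 + 2 \cdot 1\right) - 1\right) = - 11 \left(\left(6 + 2\right) - 1\right) = - 11 \left(8 - 1\right) = \left(-11\right) 7 = -77$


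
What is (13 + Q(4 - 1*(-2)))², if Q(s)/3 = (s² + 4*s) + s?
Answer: 44521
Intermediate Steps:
Q(s) = 3*s² + 15*s (Q(s) = 3*((s² + 4*s) + s) = 3*(s² + 5*s) = 3*s² + 15*s)
(13 + Q(4 - 1*(-2)))² = (13 + 3*(4 - 1*(-2))*(5 + (4 - 1*(-2))))² = (13 + 3*(4 + 2)*(5 + (4 + 2)))² = (13 + 3*6*(5 + 6))² = (13 + 3*6*11)² = (13 + 198)² = 211² = 44521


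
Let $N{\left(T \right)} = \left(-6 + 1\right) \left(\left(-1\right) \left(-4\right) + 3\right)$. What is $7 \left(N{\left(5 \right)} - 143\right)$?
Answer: $-1246$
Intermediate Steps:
$N{\left(T \right)} = -35$ ($N{\left(T \right)} = - 5 \left(4 + 3\right) = \left(-5\right) 7 = -35$)
$7 \left(N{\left(5 \right)} - 143\right) = 7 \left(-35 - 143\right) = 7 \left(-178\right) = -1246$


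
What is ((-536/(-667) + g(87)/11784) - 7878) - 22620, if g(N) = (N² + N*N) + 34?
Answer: -59923912049/1964982 ≈ -30496.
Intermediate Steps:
g(N) = 34 + 2*N² (g(N) = (N² + N²) + 34 = 2*N² + 34 = 34 + 2*N²)
((-536/(-667) + g(87)/11784) - 7878) - 22620 = ((-536/(-667) + (34 + 2*87²)/11784) - 7878) - 22620 = ((-536*(-1/667) + (34 + 2*7569)*(1/11784)) - 7878) - 22620 = ((536/667 + (34 + 15138)*(1/11784)) - 7878) - 22620 = ((536/667 + 15172*(1/11784)) - 7878) - 22620 = ((536/667 + 3793/2946) - 7878) - 22620 = (4108987/1964982 - 7878) - 22620 = -15476019209/1964982 - 22620 = -59923912049/1964982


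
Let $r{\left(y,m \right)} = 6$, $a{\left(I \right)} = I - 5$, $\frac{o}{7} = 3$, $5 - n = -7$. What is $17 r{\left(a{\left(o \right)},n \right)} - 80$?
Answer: $22$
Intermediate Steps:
$n = 12$ ($n = 5 - -7 = 5 + 7 = 12$)
$o = 21$ ($o = 7 \cdot 3 = 21$)
$a{\left(I \right)} = -5 + I$ ($a{\left(I \right)} = I - 5 = -5 + I$)
$17 r{\left(a{\left(o \right)},n \right)} - 80 = 17 \cdot 6 - 80 = 102 - 80 = 22$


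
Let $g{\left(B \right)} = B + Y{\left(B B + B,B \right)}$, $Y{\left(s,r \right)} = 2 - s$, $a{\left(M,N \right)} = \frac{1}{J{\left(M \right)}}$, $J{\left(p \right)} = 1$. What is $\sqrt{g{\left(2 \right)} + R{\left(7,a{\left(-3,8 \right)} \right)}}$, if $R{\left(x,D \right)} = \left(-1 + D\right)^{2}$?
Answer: $i \sqrt{2} \approx 1.4142 i$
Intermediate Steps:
$a{\left(M,N \right)} = 1$ ($a{\left(M,N \right)} = 1^{-1} = 1$)
$g{\left(B \right)} = 2 - B^{2}$ ($g{\left(B \right)} = B - \left(-2 + B + B B\right) = B - \left(-2 + B + B^{2}\right) = 2 - B^{2}$)
$\sqrt{g{\left(2 \right)} + R{\left(7,a{\left(-3,8 \right)} \right)}} = \sqrt{\left(2 - 2^{2}\right) + \left(-1 + 1\right)^{2}} = \sqrt{\left(2 - 4\right) + 0^{2}} = \sqrt{\left(2 - 4\right) + 0} = \sqrt{-2 + 0} = \sqrt{-2} = i \sqrt{2}$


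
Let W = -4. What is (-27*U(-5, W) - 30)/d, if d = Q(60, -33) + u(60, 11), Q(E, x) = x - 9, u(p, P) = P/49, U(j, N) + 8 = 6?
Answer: -1176/2047 ≈ -0.57450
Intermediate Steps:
U(j, N) = -2 (U(j, N) = -8 + 6 = -2)
u(p, P) = P/49 (u(p, P) = P*(1/49) = P/49)
Q(E, x) = -9 + x
d = -2047/49 (d = (-9 - 33) + (1/49)*11 = -42 + 11/49 = -2047/49 ≈ -41.776)
(-27*U(-5, W) - 30)/d = (-27*(-2) - 30)/(-2047/49) = (54 - 30)*(-49/2047) = 24*(-49/2047) = -1176/2047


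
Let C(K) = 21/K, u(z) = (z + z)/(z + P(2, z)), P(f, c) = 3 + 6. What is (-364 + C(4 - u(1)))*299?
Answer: -2036489/19 ≈ -1.0718e+5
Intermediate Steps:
P(f, c) = 9
u(z) = 2*z/(9 + z) (u(z) = (z + z)/(z + 9) = (2*z)/(9 + z) = 2*z/(9 + z))
(-364 + C(4 - u(1)))*299 = (-364 + 21/(4 - 2/(9 + 1)))*299 = (-364 + 21/(4 - 2/10))*299 = (-364 + 21/(4 - 1*1/5))*299 = (-364 + 21/(4 - 1/5))*299 = (-364 + 21/(19/5))*299 = (-364 + 21*(5/19))*299 = (-364 + 105/19)*299 = -6811/19*299 = -2036489/19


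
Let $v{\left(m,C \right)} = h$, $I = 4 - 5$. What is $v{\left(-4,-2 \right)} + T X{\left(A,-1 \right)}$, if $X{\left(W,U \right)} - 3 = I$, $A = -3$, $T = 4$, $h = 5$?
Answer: $13$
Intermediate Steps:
$I = -1$
$v{\left(m,C \right)} = 5$
$X{\left(W,U \right)} = 2$ ($X{\left(W,U \right)} = 3 - 1 = 2$)
$v{\left(-4,-2 \right)} + T X{\left(A,-1 \right)} = 5 + 4 \cdot 2 = 5 + 8 = 13$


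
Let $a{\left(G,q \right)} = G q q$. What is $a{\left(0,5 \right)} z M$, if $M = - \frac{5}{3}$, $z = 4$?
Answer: $0$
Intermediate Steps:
$M = - \frac{5}{3}$ ($M = \left(-5\right) \frac{1}{3} = - \frac{5}{3} \approx -1.6667$)
$a{\left(G,q \right)} = G q^{2}$
$a{\left(0,5 \right)} z M = 0 \cdot 5^{2} \cdot 4 \left(- \frac{5}{3}\right) = 0 \cdot 25 \cdot 4 \left(- \frac{5}{3}\right) = 0 \cdot 4 \left(- \frac{5}{3}\right) = 0 \left(- \frac{5}{3}\right) = 0$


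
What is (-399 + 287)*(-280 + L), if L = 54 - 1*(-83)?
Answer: 16016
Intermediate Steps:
L = 137 (L = 54 + 83 = 137)
(-399 + 287)*(-280 + L) = (-399 + 287)*(-280 + 137) = -112*(-143) = 16016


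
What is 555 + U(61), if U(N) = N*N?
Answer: 4276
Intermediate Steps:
U(N) = N²
555 + U(61) = 555 + 61² = 555 + 3721 = 4276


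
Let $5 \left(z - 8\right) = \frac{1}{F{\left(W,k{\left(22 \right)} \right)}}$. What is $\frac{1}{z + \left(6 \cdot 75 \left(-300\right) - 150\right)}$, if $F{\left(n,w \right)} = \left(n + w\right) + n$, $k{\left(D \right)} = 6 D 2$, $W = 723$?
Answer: $- \frac{8550}{1155464099} \approx -7.3996 \cdot 10^{-6}$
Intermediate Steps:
$k{\left(D \right)} = 12 D$
$F{\left(n,w \right)} = w + 2 n$
$z = \frac{68401}{8550}$ ($z = 8 + \frac{1}{5 \left(12 \cdot 22 + 2 \cdot 723\right)} = 8 + \frac{1}{5 \left(264 + 1446\right)} = 8 + \frac{1}{5 \cdot 1710} = 8 + \frac{1}{5} \cdot \frac{1}{1710} = 8 + \frac{1}{8550} = \frac{68401}{8550} \approx 8.0001$)
$\frac{1}{z + \left(6 \cdot 75 \left(-300\right) - 150\right)} = \frac{1}{\frac{68401}{8550} + \left(6 \cdot 75 \left(-300\right) - 150\right)} = \frac{1}{\frac{68401}{8550} + \left(450 \left(-300\right) - 150\right)} = \frac{1}{\frac{68401}{8550} - 135150} = \frac{1}{- \frac{1155464099}{8550}} = - \frac{8550}{1155464099}$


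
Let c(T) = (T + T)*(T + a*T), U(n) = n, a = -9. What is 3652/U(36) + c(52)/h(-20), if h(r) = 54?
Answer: -18893/27 ≈ -699.74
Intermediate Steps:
c(T) = -16*T² (c(T) = (T + T)*(T - 9*T) = (2*T)*(-8*T) = -16*T²)
3652/U(36) + c(52)/h(-20) = 3652/36 - 16*52²/54 = 3652*(1/36) - 16*2704*(1/54) = 913/9 - 43264*1/54 = 913/9 - 21632/27 = -18893/27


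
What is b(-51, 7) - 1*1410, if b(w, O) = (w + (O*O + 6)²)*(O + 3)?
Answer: 28330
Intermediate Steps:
b(w, O) = (3 + O)*(w + (6 + O²)²) (b(w, O) = (w + (O² + 6)²)*(3 + O) = (w + (6 + O²)²)*(3 + O) = (3 + O)*(w + (6 + O²)²))
b(-51, 7) - 1*1410 = (3*(-51) + 3*(6 + 7²)² + 7*(-51) + 7*(6 + 7²)²) - 1*1410 = (-153 + 3*(6 + 49)² - 357 + 7*(6 + 49)²) - 1410 = (-153 + 3*55² - 357 + 7*55²) - 1410 = (-153 + 3*3025 - 357 + 7*3025) - 1410 = (-153 + 9075 - 357 + 21175) - 1410 = 29740 - 1410 = 28330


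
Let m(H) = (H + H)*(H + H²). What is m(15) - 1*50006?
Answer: -42806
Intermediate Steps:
m(H) = 2*H*(H + H²) (m(H) = (2*H)*(H + H²) = 2*H*(H + H²))
m(15) - 1*50006 = 2*15²*(1 + 15) - 1*50006 = 2*225*16 - 50006 = 7200 - 50006 = -42806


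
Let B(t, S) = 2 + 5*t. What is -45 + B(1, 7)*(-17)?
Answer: -164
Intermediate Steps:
-45 + B(1, 7)*(-17) = -45 + (2 + 5*1)*(-17) = -45 + (2 + 5)*(-17) = -45 + 7*(-17) = -45 - 119 = -164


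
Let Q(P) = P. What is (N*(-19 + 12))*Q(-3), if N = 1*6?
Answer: 126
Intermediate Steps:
N = 6
(N*(-19 + 12))*Q(-3) = (6*(-19 + 12))*(-3) = (6*(-7))*(-3) = -42*(-3) = 126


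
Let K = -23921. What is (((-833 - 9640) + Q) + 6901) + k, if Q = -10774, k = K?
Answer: -38267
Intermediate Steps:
k = -23921
(((-833 - 9640) + Q) + 6901) + k = (((-833 - 9640) - 10774) + 6901) - 23921 = ((-10473 - 10774) + 6901) - 23921 = (-21247 + 6901) - 23921 = -14346 - 23921 = -38267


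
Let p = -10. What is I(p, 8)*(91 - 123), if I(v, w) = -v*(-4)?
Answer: 1280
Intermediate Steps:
I(v, w) = 4*v
I(p, 8)*(91 - 123) = (4*(-10))*(91 - 123) = -40*(-32) = 1280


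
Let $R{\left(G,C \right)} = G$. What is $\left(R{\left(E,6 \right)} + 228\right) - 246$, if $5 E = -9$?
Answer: $- \frac{99}{5} \approx -19.8$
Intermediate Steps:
$E = - \frac{9}{5}$ ($E = \frac{1}{5} \left(-9\right) = - \frac{9}{5} \approx -1.8$)
$\left(R{\left(E,6 \right)} + 228\right) - 246 = \left(- \frac{9}{5} + 228\right) - 246 = \frac{1131}{5} - 246 = - \frac{99}{5}$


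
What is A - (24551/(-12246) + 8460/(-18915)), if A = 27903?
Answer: 33147826121/1187862 ≈ 27905.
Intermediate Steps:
A - (24551/(-12246) + 8460/(-18915)) = 27903 - (24551/(-12246) + 8460/(-18915)) = 27903 - (24551*(-1/12246) + 8460*(-1/18915)) = 27903 - (-24551/12246 - 564/1261) = 27903 - 1*(-2912735/1187862) = 27903 + 2912735/1187862 = 33147826121/1187862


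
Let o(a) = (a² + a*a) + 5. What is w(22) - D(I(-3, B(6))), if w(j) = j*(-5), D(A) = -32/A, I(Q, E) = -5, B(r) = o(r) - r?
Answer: -582/5 ≈ -116.40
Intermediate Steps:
o(a) = 5 + 2*a² (o(a) = (a² + a²) + 5 = 2*a² + 5 = 5 + 2*a²)
B(r) = 5 - r + 2*r² (B(r) = (5 + 2*r²) - r = 5 - r + 2*r²)
w(j) = -5*j
w(22) - D(I(-3, B(6))) = -5*22 - (-32)/(-5) = -110 - (-32)*(-1)/5 = -110 - 1*32/5 = -110 - 32/5 = -582/5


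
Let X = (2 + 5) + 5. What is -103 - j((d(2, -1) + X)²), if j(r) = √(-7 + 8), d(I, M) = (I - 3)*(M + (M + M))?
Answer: -104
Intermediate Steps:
d(I, M) = 3*M*(-3 + I) (d(I, M) = (-3 + I)*(M + 2*M) = (-3 + I)*(3*M) = 3*M*(-3 + I))
X = 12 (X = 7 + 5 = 12)
j(r) = 1 (j(r) = √1 = 1)
-103 - j((d(2, -1) + X)²) = -103 - 1*1 = -103 - 1 = -104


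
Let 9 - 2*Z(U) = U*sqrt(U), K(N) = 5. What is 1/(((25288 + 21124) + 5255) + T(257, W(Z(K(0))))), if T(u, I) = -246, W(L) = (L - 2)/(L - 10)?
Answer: 1/51421 ≈ 1.9447e-5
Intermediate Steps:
Z(U) = 9/2 - U**(3/2)/2 (Z(U) = 9/2 - U*sqrt(U)/2 = 9/2 - U**(3/2)/2)
W(L) = (-2 + L)/(-10 + L)
1/(((25288 + 21124) + 5255) + T(257, W(Z(K(0))))) = 1/(((25288 + 21124) + 5255) - 246) = 1/((46412 + 5255) - 246) = 1/(51667 - 246) = 1/51421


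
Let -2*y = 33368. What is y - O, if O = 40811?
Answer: -57495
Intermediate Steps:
y = -16684 (y = -½*33368 = -16684)
y - O = -16684 - 1*40811 = -16684 - 40811 = -57495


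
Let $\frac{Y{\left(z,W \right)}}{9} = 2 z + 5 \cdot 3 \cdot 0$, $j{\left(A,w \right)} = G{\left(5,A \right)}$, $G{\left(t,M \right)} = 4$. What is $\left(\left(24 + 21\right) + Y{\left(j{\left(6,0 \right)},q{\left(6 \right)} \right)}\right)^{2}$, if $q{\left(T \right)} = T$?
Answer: $13689$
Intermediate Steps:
$j{\left(A,w \right)} = 4$
$Y{\left(z,W \right)} = 18 z$ ($Y{\left(z,W \right)} = 9 \left(2 z + 5 \cdot 3 \cdot 0\right) = 9 \left(2 z + 15 \cdot 0\right) = 9 \left(2 z + 0\right) = 9 \cdot 2 z = 18 z$)
$\left(\left(24 + 21\right) + Y{\left(j{\left(6,0 \right)},q{\left(6 \right)} \right)}\right)^{2} = \left(\left(24 + 21\right) + 18 \cdot 4\right)^{2} = \left(45 + 72\right)^{2} = 117^{2} = 13689$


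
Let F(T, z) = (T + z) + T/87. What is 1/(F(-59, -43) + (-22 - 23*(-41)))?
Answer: 87/71194 ≈ 0.0012220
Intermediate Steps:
F(T, z) = z + 88*T/87 (F(T, z) = (T + z) + T*(1/87) = (T + z) + T/87 = z + 88*T/87)
1/(F(-59, -43) + (-22 - 23*(-41))) = 1/((-43 + (88/87)*(-59)) + (-22 - 23*(-41))) = 1/((-43 - 5192/87) + (-22 + 943)) = 1/(-8933/87 + 921) = 1/(71194/87) = 87/71194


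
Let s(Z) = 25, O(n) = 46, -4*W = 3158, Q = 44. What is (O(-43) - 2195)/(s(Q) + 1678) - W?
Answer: 2684739/3406 ≈ 788.24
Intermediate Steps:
W = -1579/2 (W = -¼*3158 = -1579/2 ≈ -789.50)
(O(-43) - 2195)/(s(Q) + 1678) - W = (46 - 2195)/(25 + 1678) - 1*(-1579/2) = -2149/1703 + 1579/2 = 2684739/3406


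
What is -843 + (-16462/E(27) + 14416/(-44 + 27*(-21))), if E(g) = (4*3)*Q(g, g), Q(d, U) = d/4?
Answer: -52946891/49491 ≈ -1069.8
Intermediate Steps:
Q(d, U) = d/4 (Q(d, U) = d*(1/4) = d/4)
E(g) = 3*g (E(g) = (4*3)*(g/4) = 12*(g/4) = 3*g)
-843 + (-16462/E(27) + 14416/(-44 + 27*(-21))) = -843 + (-16462/(3*27) + 14416/(-44 + 27*(-21))) = -843 + (-16462/81 + 14416/(-44 - 567)) = -843 + (-16462*1/81 + 14416/(-611)) = -843 + (-16462/81 + 14416*(-1/611)) = -843 + (-16462/81 - 14416/611) = -843 - 11225978/49491 = -52946891/49491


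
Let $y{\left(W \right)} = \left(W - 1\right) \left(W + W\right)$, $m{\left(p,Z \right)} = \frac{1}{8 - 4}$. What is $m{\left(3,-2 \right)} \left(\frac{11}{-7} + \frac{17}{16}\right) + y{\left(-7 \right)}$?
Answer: $\frac{50119}{448} \approx 111.87$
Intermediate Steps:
$m{\left(p,Z \right)} = \frac{1}{4}$
$y{\left(W \right)} = 2 W \left(-1 + W\right)$ ($y{\left(W \right)} = \left(-1 + W\right) 2 W = 2 W \left(-1 + W\right)$)
$m{\left(3,-2 \right)} \left(\frac{11}{-7} + \frac{17}{16}\right) + y{\left(-7 \right)} = \frac{\frac{11}{-7} + \frac{17}{16}}{4} + 2 \left(-7\right) \left(-1 - 7\right) = \frac{11 \left(- \frac{1}{7}\right) + 17 \cdot \frac{1}{16}}{4} + 2 \left(-7\right) \left(-8\right) = \frac{- \frac{11}{7} + \frac{17}{16}}{4} + 112 = \frac{1}{4} \left(- \frac{57}{112}\right) + 112 = - \frac{57}{448} + 112 = \frac{50119}{448}$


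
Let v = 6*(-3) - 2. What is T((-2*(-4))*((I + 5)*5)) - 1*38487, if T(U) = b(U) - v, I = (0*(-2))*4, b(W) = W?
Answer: -38267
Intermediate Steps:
I = 0 (I = 0*4 = 0)
v = -20 (v = -18 - 2 = -20)
T(U) = 20 + U (T(U) = U - 1*(-20) = U + 20 = 20 + U)
T((-2*(-4))*((I + 5)*5)) - 1*38487 = (20 + (-2*(-4))*((0 + 5)*5)) - 1*38487 = (20 + 8*(5*5)) - 38487 = (20 + 8*25) - 38487 = (20 + 200) - 38487 = 220 - 38487 = -38267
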